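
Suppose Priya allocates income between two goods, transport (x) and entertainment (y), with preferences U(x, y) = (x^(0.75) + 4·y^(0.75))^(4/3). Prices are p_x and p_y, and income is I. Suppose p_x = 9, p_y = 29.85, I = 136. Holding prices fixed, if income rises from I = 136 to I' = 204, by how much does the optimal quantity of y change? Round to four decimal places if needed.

With the ratio pinned down, the budget gives x* = I/(p_x + p_y·(y/x)) and y* = (y/x)·x*.
Numerically y/x = 2.115596, so x* = 136/(9 + 29.85·2.115596) = 1.8849 and y* = 2.115596·1.8849 = 3.9878.
At I' = 204: y* = 5.9817. Change: 5.9817 − 3.9878 = 1.9939.

Δy* = 1.9939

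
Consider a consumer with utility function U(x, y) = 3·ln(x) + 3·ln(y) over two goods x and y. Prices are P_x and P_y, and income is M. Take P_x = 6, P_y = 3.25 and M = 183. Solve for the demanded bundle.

x* = 15.25, y* = 28.1538

The MRS is y/x. Set MRS = P_x/P_y.
Rearranging, P_y·y = P_x·x. Substituting into the budget gives P_x·x·(1 + 1) = M.
Demand: x*(P_x,P_y,M) = 0.5·M/P_x and y* = 0.5·M/P_y.
At P_x=6, P_y=3.25, M=183: x* = 0.5·183/6 = 15.25, y* = 28.1538.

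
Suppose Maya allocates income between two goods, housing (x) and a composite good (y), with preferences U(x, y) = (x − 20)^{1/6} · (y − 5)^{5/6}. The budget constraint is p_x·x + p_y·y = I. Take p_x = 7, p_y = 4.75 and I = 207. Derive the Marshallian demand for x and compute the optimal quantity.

x* = 21.0298

Let x' = x−20, y' = y−5. MRS = (1/5)·y'/x' = p_x/p_y.
Substituting into the budget: x* = 20 + 1/6·(I − 20·p_x − 5·p_y)/p_x, and y* = 5 + 5/6·(…)/p_y.
Discretionary income = 207 − 20·7 − 5·4.75 = 43.25; x* = 20 + 1/6·43.25/7 = 21.0298.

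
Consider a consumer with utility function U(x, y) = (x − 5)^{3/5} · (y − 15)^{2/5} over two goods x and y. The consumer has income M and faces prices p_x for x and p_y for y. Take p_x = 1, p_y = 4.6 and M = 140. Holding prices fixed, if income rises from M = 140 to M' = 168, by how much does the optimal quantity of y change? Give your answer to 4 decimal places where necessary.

This is Cobb-Douglas in (x−5, y−15): tangency gives 0.6·p_y·(y−15) = 0.4·p_x·(x−5).
After buying the subsistence bundle (5, 15), a share 0.6 of the remaining income goes to x: x* = 5 + 0.6·(M − 5p_x − 15p_y)/p_x.
Discretionary income = 140 − 5·1 − 15·4.6 = 66; y* = 15 + 0.4·66/4.6 = 20.7391.
At M' = 168: y* = 23.1739. Change: 23.1739 − 20.7391 = 2.4348.

Δy* = 2.4348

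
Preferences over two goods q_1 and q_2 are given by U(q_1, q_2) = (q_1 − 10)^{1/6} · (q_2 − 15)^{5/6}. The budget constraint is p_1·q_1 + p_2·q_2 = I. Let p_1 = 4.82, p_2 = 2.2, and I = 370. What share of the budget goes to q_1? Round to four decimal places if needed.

share on q_1 = 0.2604

This is Cobb-Douglas in (q_1−10, q_2−15): tangency gives 1/6·p_2·(q_2−15) = 5/6·p_1·(q_1−10).
Substituting into the budget: q_1* = 10 + 1/6·(I − 10·p_1 − 15·p_2)/p_1, and q_2* = 15 + 5/6·(…)/p_2.
Discretionary income = 370 − 10·4.82 − 15·2.2 = 288.8; q_1* = 10 + 1/6·288.8/4.82 = 19.9862; q_2* = 15 + 5/6·288.8/2.2 = 124.3939.
Expenditure on q_1: 4.82·19.9862 = 96.3333; share = 0.2604.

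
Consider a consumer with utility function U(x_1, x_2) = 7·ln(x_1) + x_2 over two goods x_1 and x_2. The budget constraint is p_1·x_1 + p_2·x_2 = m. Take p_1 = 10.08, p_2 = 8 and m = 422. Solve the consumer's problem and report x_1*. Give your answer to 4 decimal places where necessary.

x_1* = 5.5556

MU_x_1 = 7/x_1, MU_x_2 = 1. Tangency: 7/x_1 = p_1/p_2.
So x_1*(p_1,p_2) = 7·p_2/p_1, independent of income; and x_2* = (m − 7·p_2)/p_2.
At the given prices: x_1* = 7·8/10.08 = 5.5556.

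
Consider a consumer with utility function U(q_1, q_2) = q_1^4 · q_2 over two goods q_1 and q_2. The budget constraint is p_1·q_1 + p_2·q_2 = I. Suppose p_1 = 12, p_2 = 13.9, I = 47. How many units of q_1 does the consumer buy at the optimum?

Demand: q_1*(p_1,p_2,I) = 0.8·I/p_1 and q_2* = 0.2·I/p_2.
At p_1=12, p_2=13.9, I=47: q_1* = 0.8·47/12 = 3.1333.

q_1* = 3.1333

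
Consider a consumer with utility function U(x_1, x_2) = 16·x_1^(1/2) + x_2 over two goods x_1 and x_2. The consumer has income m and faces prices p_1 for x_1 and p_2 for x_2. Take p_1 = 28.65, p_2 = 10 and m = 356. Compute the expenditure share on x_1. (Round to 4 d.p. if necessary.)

Set MRS = p_1/p_2: 8·x_1^(−1/2) = p_1/p_2.
Thus x_1* = (8·p_2/p_1)² — independent of m — with the rest of income spent on x_2.
Plugging in: x_1* = (8·10/28.65)² = 7.7971, x_2* = 13.2614.
Expenditure on x_1: 28.65·7.7971 = 223.3857; share = 0.6275.

share on x_1 = 0.6275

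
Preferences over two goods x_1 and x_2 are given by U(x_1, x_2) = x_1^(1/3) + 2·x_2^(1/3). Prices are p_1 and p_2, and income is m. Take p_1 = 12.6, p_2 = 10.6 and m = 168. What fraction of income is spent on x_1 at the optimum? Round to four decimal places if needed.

share on x_1 = 0.2449

MU_x_1 ∝ x_1^(-2/3), MU_x_2 ∝ 2·x_2^(-2/3), so MRS = (1/2)·(x_2/x_1)^(2/3) = p_1/p_2.
Hence x_2/x_1 = (2·p_1/p_2)^(1/(2/3)), i.e. raised to the 1.5 power.
Substitute x_2 = (x_2/x_1)·x_1 into the budget: x_1* = m/(p_1 + p_2·(x_2/x_1)).
Numerically x_2/x_1 = 3.665574, so x_1* = 168/(12.6 + 10.6·3.665574) = 3.265 and x_2* = 3.665574·3.265 = 11.968.
Expenditure on x_1: 12.6·3.265 = 41.1388; share = 0.2449.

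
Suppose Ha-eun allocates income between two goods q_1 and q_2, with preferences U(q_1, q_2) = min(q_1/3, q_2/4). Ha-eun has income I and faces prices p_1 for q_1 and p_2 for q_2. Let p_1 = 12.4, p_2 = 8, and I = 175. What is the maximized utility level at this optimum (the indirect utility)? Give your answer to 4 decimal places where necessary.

Leontief preferences: the optimum is at the kink where q_1/3 = q_2/4, i.e. q_2 = (4/3)·q_1.
Budget: p_1·q_1 + p_2·(4/3)·q_1 = I, so (3·p_1 + 4·p_2)·q_1 = 3·I.
Demand: q_1*(p_1,p_2,I) = 3·I/(3·p_1 + 4·p_2), q_2* = 4·I/(3·p_1 + 4·p_2).
Here 3·12.4 + 4·8 = 69.2, giving q_1* = 7.5867 and q_2* = 10.1156.
Utility at the optimum: U(7.5867, 10.1156) = 2.5289.

V = 2.5289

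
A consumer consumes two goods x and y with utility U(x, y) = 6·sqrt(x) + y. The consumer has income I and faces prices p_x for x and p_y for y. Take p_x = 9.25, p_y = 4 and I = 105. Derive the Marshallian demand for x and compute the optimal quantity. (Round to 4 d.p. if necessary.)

x* = 1.683

Utility is quasi-linear in y; the FOC for x is 3/√x = p_x/p_y.
Thus x* = (3·p_y/p_x)² — independent of I — with the rest of income spent on y.
Plugging in: x* = (3·4/9.25)² = 1.683.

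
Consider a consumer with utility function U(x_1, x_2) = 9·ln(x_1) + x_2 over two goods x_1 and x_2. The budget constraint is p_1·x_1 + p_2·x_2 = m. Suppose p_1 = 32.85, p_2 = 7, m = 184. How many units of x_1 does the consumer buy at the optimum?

x_1* = 1.9178

So x_1*(p_1,p_2) = 9·p_2/p_1, independent of income; and x_2* = (m − 9·p_2)/p_2.
At the given prices: x_1* = 9·7/32.85 = 1.9178.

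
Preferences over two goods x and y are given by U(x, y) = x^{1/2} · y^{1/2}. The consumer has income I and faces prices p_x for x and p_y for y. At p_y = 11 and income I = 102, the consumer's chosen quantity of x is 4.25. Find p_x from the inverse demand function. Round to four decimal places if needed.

MU_x/MU_y = (0.5·y)/(0.5·x); tangency sets this equal to p_x/p_y.
So 0.5·p_y·y = 0.5·p_x·x; combined with the budget, a share 0.5 of income goes to x.
Demand: x*(p_x,p_y,I) = 0.5·I/p_x and y* = 0.5·I/p_y.
Set x* = 4.25 in the demand function and solve for p_x: p_x = 12.

p_x = 12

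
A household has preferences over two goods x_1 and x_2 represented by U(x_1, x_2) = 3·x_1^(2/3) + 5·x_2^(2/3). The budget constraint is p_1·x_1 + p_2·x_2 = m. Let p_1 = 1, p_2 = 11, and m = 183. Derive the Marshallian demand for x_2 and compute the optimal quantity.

MU_x_1 ∝ 3·x_1^(-1/3), MU_x_2 ∝ 5·x_2^(-1/3), so MRS = (3/5)·(x_2/x_1)^(1/3) = p_1/p_2.
Solve for the ratio: x_2/x_1 = [(5/3)·p_1/p_2]^(3).
With the ratio pinned down, the budget gives x_1* = m/(p_1 + p_2·(x_2/x_1)) and x_2* = (x_2/x_1)·x_1*.
Numerically x_2/x_1 = 0.003478, so x_1* = 183/(1 + 11·0.003478) = 176.2562 and x_2* = 0.003478·176.2562 = 0.6131.

x_2* = 0.6131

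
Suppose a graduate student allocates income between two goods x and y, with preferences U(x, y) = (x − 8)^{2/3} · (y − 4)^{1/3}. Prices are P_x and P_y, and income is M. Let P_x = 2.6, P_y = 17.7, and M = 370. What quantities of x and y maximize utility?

x* = 79.3846, y* = 9.2429

This is Cobb-Douglas in (x−8, y−4): tangency gives 2/3·P_y·(y−4) = 1/3·P_x·(x−8).
Substituting into the budget: x* = 8 + 2/3·(M − 8·P_x − 4·P_y)/P_x, and y* = 4 + 1/3·(…)/P_y.
Discretionary income = 370 − 8·2.6 − 4·17.7 = 278.4; x* = 8 + 2/3·278.4/2.6 = 79.3846; y* = 4 + 1/3·278.4/17.7 = 9.2429.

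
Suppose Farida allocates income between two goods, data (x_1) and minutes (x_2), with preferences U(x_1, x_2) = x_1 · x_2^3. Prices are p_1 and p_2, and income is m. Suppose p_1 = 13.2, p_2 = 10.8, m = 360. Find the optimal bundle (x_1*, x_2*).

The MRS is (1/3)·x_2/x_1. Set MRS = p_1/p_2.
Rearranging, p_2·x_2 = 3·p_1·x_1. Substituting into the budget gives p_1·x_1·(1 + 3) = m.
Demand: x_1*(p_1,p_2,m) = 0.25·m/p_1 and x_2* = 0.75·m/p_2.
At p_1=13.2, p_2=10.8, m=360: x_1* = 0.25·360/13.2 = 6.8182, x_2* = 25.

x_1* = 6.8182, x_2* = 25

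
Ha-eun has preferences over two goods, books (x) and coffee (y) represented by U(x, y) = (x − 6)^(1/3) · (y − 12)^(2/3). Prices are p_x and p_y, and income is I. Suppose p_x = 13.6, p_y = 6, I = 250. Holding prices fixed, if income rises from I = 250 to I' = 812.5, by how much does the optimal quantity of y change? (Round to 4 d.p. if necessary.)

This is Cobb-Douglas in (x−6, y−12): tangency gives 1/3·p_y·(y−12) = 2/3·p_x·(x−6).
Substituting into the budget: x* = 6 + 1/3·(I − 6·p_x − 12·p_y)/p_x, and y* = 12 + 2/3·(…)/p_y.
Discretionary income = 250 − 6·13.6 − 12·6 = 96.4; y* = 12 + 2/3·96.4/6 = 22.7111.
At I' = 812.5: y* = 85.2111. Change: 85.2111 − 22.7111 = 62.5.

Δy* = 62.5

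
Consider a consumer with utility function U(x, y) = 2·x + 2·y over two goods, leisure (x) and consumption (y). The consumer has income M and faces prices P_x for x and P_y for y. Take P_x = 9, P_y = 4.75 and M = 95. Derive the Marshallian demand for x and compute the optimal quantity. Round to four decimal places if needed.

Linear utility — the consumer picks whichever good has higher MU/price: 2/9 = 0.2222 vs 2/4.75 = 0.4211.
y gives more utility per dollar, so spend all income on y: y* = M/P_y, x* = 0.
Numerically: x* = 0, y* = 20.

x* = 0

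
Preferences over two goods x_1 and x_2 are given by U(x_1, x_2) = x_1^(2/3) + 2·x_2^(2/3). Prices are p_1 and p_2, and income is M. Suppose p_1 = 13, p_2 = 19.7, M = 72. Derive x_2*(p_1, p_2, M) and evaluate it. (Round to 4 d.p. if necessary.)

MU_x_1 ∝ x_1^(-1/3), MU_x_2 ∝ 2·x_2^(-1/3), so MRS = (1/2)·(x_2/x_1)^(1/3) = p_1/p_2.
Hence x_2/x_1 = (2·p_1/p_2)^(1/(1/3)), i.e. raised to the 3 power.
Substitute x_2 = (x_2/x_1)·x_1 into the budget: x_1* = M/(p_1 + p_2·(x_2/x_1)).
Numerically x_2/x_1 = 2.298907, so x_1* = 72/(13 + 19.7·2.298907) = 1.2352 and x_2* = 2.298907·1.2352 = 2.8397.

x_2* = 2.8397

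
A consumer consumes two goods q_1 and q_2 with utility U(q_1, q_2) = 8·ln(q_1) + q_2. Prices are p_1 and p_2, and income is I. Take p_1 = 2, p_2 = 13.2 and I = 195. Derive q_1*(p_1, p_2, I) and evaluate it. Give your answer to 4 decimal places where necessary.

Set MRS = p_1/p_2: (8/q_1)/1 = p_1/p_2.
So q_1*(p_1,p_2) = 8·p_2/p_1, independent of income; and q_2* = (I − 8·p_2)/p_2.
At the given prices: q_1* = 8·13.2/2 = 52.8.

q_1* = 52.8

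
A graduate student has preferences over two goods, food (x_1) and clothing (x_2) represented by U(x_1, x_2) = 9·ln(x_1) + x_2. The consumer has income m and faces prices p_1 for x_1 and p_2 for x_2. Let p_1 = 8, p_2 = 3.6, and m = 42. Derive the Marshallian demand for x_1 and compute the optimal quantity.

x_1* = 4.05

So x_1*(p_1,p_2) = 9·p_2/p_1, independent of income; and x_2* = (m − 9·p_2)/p_2.
At the given prices: x_1* = 9·3.6/8 = 4.05.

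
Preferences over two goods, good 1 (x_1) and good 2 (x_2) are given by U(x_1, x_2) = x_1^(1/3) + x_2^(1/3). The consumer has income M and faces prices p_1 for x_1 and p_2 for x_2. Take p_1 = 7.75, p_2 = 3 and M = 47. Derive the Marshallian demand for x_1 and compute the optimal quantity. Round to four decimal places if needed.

Substitute x_2 = (x_2/x_1)·x_1 into the budget: x_1* = M/(p_1 + p_2·(x_2/x_1)).
Numerically x_2/x_1 = 4.152127, so x_1* = 47/(7.75 + 3·4.152127) = 2.326.

x_1* = 2.326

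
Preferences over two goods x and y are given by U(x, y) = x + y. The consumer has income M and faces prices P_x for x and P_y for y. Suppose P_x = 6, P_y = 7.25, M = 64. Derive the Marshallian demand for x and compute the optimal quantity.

x* = 10.6667

Perfect substitutes: compare marginal utility per dollar. 1/P_x vs 1/P_y → 0.1667 vs 0.1379.
x gives more utility per dollar, so spend all income on x: x* = M/P_x, y* = 0.
Numerically: x* = 10.6667, y* = 0.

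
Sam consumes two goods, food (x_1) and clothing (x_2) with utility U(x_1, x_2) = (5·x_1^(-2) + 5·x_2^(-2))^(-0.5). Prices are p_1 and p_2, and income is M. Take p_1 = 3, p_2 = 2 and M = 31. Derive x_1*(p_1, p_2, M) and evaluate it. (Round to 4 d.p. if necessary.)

x_1* = 5.8607

Numerically x_2/x_1 = 1.144714, so x_1* = 31/(3 + 2·1.144714) = 5.8607.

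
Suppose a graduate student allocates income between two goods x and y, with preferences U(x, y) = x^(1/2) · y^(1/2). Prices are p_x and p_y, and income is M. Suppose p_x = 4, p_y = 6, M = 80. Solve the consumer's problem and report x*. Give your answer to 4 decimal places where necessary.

x* = 10

Tangency: MRS = y/x = p_x/p_y.
So 0.5·p_y·y = 0.5·p_x·x; combined with the budget, a share 0.5 of income goes to x.
Demand: x*(p_x,p_y,M) = 0.5·M/p_x and y* = 0.5·M/p_y.
At p_x=4, p_y=6, M=80: x* = 0.5·80/4 = 10.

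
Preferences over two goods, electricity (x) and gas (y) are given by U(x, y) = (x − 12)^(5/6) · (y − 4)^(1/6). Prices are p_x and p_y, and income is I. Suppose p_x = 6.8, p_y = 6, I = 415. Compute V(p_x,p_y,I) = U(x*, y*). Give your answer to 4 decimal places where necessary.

V = 29.607

Substituting into the budget: x* = 12 + 5/6·(I − 12·p_x − 4·p_y)/p_x, and y* = 4 + 1/6·(…)/p_y.
Discretionary income = 415 − 12·6.8 − 4·6 = 309.4; x* = 12 + 5/6·309.4/6.8 = 49.9167; y* = 4 + 1/6·309.4/6 = 12.5944.
Utility at the optimum: U(49.9167, 12.5944) = 29.607.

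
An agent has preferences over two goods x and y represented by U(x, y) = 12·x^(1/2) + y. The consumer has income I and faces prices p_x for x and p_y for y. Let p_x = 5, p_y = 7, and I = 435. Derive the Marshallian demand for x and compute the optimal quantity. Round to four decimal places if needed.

Set MRS = p_x/p_y: 6·x^(−1/2) = p_x/p_y.
Solve: √x = 6·p_y/p_x, so x*(p_x,p_y) = (6·p_y/p_x)², and y* = (I − p_x·x*)/p_y.
Plugging in: x* = (6·7/5)² = 70.56.

x* = 70.56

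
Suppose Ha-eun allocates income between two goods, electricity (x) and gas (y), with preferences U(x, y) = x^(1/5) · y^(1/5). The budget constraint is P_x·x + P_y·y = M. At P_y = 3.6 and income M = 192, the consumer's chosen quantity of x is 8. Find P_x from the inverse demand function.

P_x = 12

The MRS is y/x. Set MRS = P_x/P_y.
Rearranging, P_y·y = P_x·x. Substituting into the budget gives P_x·x·(1 + 1) = M.
Demand: x*(P_x,P_y,M) = 0.5·M/P_x and y* = 0.5·M/P_y.
Set x* = 8 in the demand function and solve for P_x: P_x = 12.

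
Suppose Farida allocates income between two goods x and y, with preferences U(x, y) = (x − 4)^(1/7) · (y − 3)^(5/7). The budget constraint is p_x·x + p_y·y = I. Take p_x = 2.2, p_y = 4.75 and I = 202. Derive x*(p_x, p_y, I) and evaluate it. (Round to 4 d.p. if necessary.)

Let x' = x−4, y' = y−3. MRS = (1/5)·y'/x' = p_x/p_y.
After buying the subsistence bundle (4, 3), a share 1/6 of the remaining income goes to x: x* = 4 + 1/6·(I − 4p_x − 3p_y)/p_x.
Discretionary income = 202 − 4·2.2 − 3·4.75 = 178.95; x* = 4 + 1/6·178.95/2.2 = 17.5568.

x* = 17.5568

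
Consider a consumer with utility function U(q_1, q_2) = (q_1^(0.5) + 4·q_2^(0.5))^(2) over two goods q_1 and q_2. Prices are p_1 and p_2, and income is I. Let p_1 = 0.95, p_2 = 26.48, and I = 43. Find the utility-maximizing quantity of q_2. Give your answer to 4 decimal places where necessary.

Numerically q_2/q_1 = 0.020594, so q_1* = 43/(0.95 + 26.48·0.020594) = 28.7564 and q_2* = 0.020594·28.7564 = 0.5922.

q_2* = 0.5922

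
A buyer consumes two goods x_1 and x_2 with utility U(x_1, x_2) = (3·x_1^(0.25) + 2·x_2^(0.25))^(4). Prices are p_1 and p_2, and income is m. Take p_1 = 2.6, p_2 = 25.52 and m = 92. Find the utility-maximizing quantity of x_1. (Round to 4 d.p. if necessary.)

From the CES first-order condition, (3/2)·(x_2/x_1)^(0.75) = p_1/p_2.
Solve for the ratio: x_2/x_1 = [(2/3)·p_1/p_2]^(4/3).
Substitute x_2 = (x_2/x_1)·x_1 into the budget: x_1* = m/(p_1 + p_2·(x_2/x_1)).
Numerically x_2/x_1 = 0.027712, so x_1* = 92/(2.6 + 25.52·0.027712) = 27.818.

x_1* = 27.818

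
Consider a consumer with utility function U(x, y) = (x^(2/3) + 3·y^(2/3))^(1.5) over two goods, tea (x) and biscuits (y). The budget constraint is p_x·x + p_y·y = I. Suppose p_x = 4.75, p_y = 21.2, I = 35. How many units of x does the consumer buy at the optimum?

x* = 3.1283

MU_x ∝ x^(-1/3), MU_y ∝ 3·y^(-1/3), so MRS = (1/3)·(y/x)^(1/3) = p_x/p_y.
Solve for the ratio: y/x = [3·p_x/p_y]^(3).
With the ratio pinned down, the budget gives x* = I/(p_x + p_y·(y/x)) and y* = (y/x)·x*.
Numerically y/x = 0.303695, so x* = 35/(4.75 + 21.2·0.303695) = 3.1283.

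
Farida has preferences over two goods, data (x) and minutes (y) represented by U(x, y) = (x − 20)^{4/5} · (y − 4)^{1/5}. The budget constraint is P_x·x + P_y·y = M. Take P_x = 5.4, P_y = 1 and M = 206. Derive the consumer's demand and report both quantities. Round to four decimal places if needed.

x* = 33.9259, y* = 22.8

Substituting into the budget: x* = 20 + 0.8·(M − 20·P_x − 4·P_y)/P_x, and y* = 4 + 0.2·(…)/P_y.
Discretionary income = 206 − 20·5.4 − 4·1 = 94; x* = 20 + 0.8·94/5.4 = 33.9259; y* = 4 + 0.2·94/1 = 22.8.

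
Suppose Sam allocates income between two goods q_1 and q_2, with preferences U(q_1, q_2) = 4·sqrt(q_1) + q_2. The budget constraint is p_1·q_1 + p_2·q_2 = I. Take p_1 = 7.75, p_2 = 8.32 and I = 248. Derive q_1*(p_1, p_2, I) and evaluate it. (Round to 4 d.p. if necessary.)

Solve: √q_1 = 2·p_2/p_1, so q_1*(p_1,p_2) = (2·p_2/p_1)², and q_2* = (I − p_1·q_1*)/p_2.
Plugging in: q_1* = (2·8.32/7.75)² = 4.61.

q_1* = 4.61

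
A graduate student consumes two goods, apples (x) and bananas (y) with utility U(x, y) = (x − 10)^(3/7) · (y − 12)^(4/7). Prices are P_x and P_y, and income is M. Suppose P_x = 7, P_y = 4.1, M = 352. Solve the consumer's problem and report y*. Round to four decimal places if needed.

Let x' = x−10, y' = y−12. MRS = (3/4)·y'/x' = P_x/P_y.
After buying the subsistence bundle (10, 12), a share 3/7 of the remaining income goes to x: x* = 10 + 3/7·(M − 10P_x − 12P_y)/P_x.
Discretionary income = 352 − 10·7 − 12·4.1 = 232.8; y* = 12 + 4/7·232.8/4.1 = 44.446.

y* = 44.446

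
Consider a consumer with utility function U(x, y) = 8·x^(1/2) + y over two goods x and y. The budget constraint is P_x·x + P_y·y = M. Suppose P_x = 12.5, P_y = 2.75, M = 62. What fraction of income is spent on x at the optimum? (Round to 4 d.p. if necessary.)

share on x = 0.1561

Set MRS = P_x/P_y: 4·x^(−1/2) = P_x/P_y.
Solve: √x = 4·P_y/P_x, so x*(P_x,P_y) = (4·P_y/P_x)², and y* = (M − P_x·x*)/P_y.
Plugging in: x* = (4·2.75/12.5)² = 0.7744, y* = 19.0255.
Expenditure on x: 12.5·0.7744 = 9.68; share = 0.1561.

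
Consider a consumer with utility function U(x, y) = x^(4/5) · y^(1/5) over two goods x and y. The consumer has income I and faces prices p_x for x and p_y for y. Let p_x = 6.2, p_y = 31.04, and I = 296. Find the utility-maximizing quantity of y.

y* = 1.9072

MU_x/MU_y = (0.8·y)/(0.2·x); tangency sets this equal to p_x/p_y.
Rearranging, p_y·y = (1/4)·p_x·x. Substituting into the budget gives p_x·x·(1 + (1/4)) = I.
Demand: x*(p_x,p_y,I) = 0.8·I/p_x and y* = 0.2·I/p_y.
At p_x=6.2, p_y=31.04, I=296: y* = 0.2·296/31.04 = 1.9072.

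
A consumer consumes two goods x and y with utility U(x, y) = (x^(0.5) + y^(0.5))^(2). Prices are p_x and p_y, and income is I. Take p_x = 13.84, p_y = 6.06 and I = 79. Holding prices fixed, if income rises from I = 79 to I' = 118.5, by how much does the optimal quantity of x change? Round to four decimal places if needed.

From the CES first-order condition, (y/x)^(0.5) = p_x/p_y.
Solve for the ratio: y/x = [p_x/p_y]^(2).
With the ratio pinned down, the budget gives x* = I/(p_x + p_y·(y/x)) and y* = (y/x)·x*.
Numerically y/x = 5.215872, so x* = 79/(13.84 + 6.06·5.215872) = 1.7382.
At I' = 118.5: x* = 2.6074. Change: 2.6074 − 1.7382 = 0.8691.

Δx* = 0.8691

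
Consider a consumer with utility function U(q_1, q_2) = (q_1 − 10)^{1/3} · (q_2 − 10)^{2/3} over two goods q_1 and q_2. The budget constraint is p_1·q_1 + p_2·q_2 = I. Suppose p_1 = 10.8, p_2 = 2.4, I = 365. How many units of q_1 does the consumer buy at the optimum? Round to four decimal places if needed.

q_1* = 17.1914

Let q_1' = q_1−10, q_2' = q_2−10. MRS = (1/2)·q_2'/q_1' = p_1/p_2.
After buying the subsistence bundle (10, 10), a share 1/3 of the remaining income goes to q_1: q_1* = 10 + 1/3·(I − 10p_1 − 10p_2)/p_1.
Discretionary income = 365 − 10·10.8 − 10·2.4 = 233; q_1* = 10 + 1/3·233/10.8 = 17.1914.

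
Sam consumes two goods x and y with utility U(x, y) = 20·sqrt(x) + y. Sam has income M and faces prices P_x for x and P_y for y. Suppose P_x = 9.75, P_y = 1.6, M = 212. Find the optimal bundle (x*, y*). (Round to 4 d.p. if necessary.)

x* = 2.693, y* = 116.0897

Plugging in: x* = (10·1.6/9.75)² = 2.693, y* = 116.0897.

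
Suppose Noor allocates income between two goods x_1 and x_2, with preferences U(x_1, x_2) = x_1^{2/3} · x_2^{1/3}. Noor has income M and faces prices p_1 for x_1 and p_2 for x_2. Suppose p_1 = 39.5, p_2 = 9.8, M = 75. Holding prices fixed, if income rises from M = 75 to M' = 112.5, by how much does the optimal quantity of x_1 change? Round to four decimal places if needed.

MU_x_1/MU_x_2 = (2/3·x_2)/(1/3·x_1); tangency sets this equal to p_1/p_2.
Rearranging, p_2·x_2 = (1/2)·p_1·x_1. Substituting into the budget gives p_1·x_1·(1 + (1/2)) = M.
Demand: x_1*(p_1,p_2,M) = 2/3·M/p_1 and x_2* = 1/3·M/p_2.
At p_1=39.5, p_2=9.8, M=75: x_1* = 2/3·75/39.5 = 1.2658.
At M' = 112.5: x_1* = 1.8987. Change: 1.8987 − 1.2658 = 0.6329.

Δx_1* = 0.6329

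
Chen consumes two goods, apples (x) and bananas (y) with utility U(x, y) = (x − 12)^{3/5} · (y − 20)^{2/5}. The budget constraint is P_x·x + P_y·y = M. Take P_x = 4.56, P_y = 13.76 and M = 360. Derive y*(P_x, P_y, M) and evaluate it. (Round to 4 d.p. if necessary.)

y* = 20.8744

Let x' = x−12, y' = y−20. MRS = (3/2)·y'/x' = P_x/P_y.
After buying the subsistence bundle (12, 20), a share 0.6 of the remaining income goes to x: x* = 12 + 0.6·(M − 12P_x − 20P_y)/P_x.
Discretionary income = 360 − 12·4.56 − 20·13.76 = 30.08; y* = 20 + 0.4·30.08/13.76 = 20.8744.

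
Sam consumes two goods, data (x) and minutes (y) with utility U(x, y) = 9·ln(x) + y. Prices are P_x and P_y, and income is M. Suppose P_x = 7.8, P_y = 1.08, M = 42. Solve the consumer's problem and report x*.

x* = 1.2462

MU_x = 9/x, MU_y = 1. Tangency: 9/x = P_x/P_y.
So x*(P_x,P_y) = 9·P_y/P_x, independent of income; and y* = (M − 9·P_y)/P_y.
At the given prices: x* = 9·1.08/7.8 = 1.2462.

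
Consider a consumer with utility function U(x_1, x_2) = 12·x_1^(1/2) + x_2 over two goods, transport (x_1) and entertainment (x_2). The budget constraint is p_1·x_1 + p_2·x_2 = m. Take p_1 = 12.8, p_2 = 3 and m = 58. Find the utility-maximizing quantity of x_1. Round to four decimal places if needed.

x_1* = 1.9775

Utility is quasi-linear in x_2; the FOC for x_1 is 6/√x_1 = p_1/p_2.
Thus x_1* = (6·p_2/p_1)² — independent of m — with the rest of income spent on x_2.
Plugging in: x_1* = (6·3/12.8)² = 1.9775.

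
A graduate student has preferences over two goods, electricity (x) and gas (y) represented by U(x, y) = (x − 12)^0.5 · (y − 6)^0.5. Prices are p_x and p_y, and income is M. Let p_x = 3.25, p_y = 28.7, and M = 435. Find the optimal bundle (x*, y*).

This is Cobb-Douglas in (x−12, y−6): tangency gives 0.5·p_y·(y−6) = 0.5·p_x·(x−12).
After buying the subsistence bundle (12, 6), a share 0.5 of the remaining income goes to x: x* = 12 + 0.5·(M − 12p_x − 6p_y)/p_x.
Discretionary income = 435 − 12·3.25 − 6·28.7 = 223.8; x* = 12 + 0.5·223.8/3.25 = 46.4308; y* = 6 + 0.5·223.8/28.7 = 9.899.

x* = 46.4308, y* = 9.899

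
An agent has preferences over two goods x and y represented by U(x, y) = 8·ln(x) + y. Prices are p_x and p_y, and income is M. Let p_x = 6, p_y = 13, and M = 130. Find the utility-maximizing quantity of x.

x* = 17.3333

So x*(p_x,p_y) = 8·p_y/p_x, independent of income; and y* = (M − 8·p_y)/p_y.
At the given prices: x* = 8·13/6 = 17.3333.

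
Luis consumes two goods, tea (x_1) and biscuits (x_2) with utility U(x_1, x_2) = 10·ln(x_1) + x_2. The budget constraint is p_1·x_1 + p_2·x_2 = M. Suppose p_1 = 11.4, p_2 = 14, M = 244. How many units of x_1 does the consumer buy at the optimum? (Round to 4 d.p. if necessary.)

x_1* = 12.2807

MU_x_1 = 10/x_1, MU_x_2 = 1. Tangency: 10/x_1 = p_1/p_2.
So x_1*(p_1,p_2) = 10·p_2/p_1, independent of income; and x_2* = (M − 10·p_2)/p_2.
At the given prices: x_1* = 10·14/11.4 = 12.2807.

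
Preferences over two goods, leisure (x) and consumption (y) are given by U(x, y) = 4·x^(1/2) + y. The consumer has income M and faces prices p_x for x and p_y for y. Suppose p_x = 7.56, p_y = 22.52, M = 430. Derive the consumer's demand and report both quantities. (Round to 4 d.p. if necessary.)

x* = 35.4939, y* = 7.1788

Set MRS = p_x/p_y: 2·x^(−1/2) = p_x/p_y.
Thus x* = (2·p_y/p_x)² — independent of M — with the rest of income spent on y.
Plugging in: x* = (2·22.52/7.56)² = 35.4939, y* = 7.1788.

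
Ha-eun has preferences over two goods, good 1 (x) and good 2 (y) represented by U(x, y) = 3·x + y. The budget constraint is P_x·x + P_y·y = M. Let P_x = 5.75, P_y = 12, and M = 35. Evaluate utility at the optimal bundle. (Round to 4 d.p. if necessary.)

Perfect substitutes: compare marginal utility per dollar. 3/P_x vs 1/P_y → 0.5217 vs 0.0833.
x gives more utility per dollar, so spend all income on x: x* = M/P_x, y* = 0.
Numerically: x* = 6.087, y* = 0.
Utility at the optimum: U(6.087, 0) = 18.2609.

V = 18.2609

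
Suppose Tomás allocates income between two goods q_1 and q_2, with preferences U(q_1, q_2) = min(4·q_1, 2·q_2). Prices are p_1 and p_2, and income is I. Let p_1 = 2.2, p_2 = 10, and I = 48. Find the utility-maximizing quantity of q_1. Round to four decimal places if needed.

With perfect complements, no substitution: consume in ratio q_1:q_2 = 2:4.
Budget: p_1·q_1 + p_2·2·q_1 = I, so (2·p_1 + 4·p_2)·q_1 = 2·I.
Demand: q_1*(p_1,p_2,I) = 2·I/(2·p_1 + 4·p_2), q_2* = 4·I/(2·p_1 + 4·p_2).
Here 2·2.2 + 4·10 = 44.4, giving q_1* = 2.1622.

q_1* = 2.1622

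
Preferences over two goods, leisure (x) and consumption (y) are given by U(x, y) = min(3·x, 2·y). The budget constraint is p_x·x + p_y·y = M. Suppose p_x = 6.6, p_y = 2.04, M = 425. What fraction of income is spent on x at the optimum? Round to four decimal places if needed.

Leontief preferences: the optimum is at the kink where x/2 = y/3, i.e. y = (3/2)·x.
Budget: p_x·x + p_y·(3/2)·x = M, so (2·p_x + 3·p_y)·x = 2·M.
Demand: x*(p_x,p_y,M) = 2·M/(2·p_x + 3·p_y), y* = 3·M/(2·p_x + 3·p_y).
Here 2·6.6 + 3·2.04 = 19.32, giving x* = 43.9959 and y* = 65.9938.
Expenditure on x: 6.6·43.9959 = 290.3727; share = 0.6832.

share on x = 0.6832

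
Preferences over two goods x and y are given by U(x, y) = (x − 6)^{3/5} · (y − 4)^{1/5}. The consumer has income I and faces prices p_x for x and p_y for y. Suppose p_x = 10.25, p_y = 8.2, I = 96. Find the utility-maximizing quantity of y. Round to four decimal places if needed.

Discretionary income = 96 − 6·10.25 − 4·8.2 = 1.7; y* = 4 + 0.25·1.7/8.2 = 4.0518.

y* = 4.0518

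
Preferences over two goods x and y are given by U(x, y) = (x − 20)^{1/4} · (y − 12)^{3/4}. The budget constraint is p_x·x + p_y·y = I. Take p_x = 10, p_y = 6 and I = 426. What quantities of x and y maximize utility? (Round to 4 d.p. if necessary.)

This is Cobb-Douglas in (x−20, y−12): tangency gives 0.25·p_y·(y−12) = 0.75·p_x·(x−20).
Substituting into the budget: x* = 20 + 0.25·(I − 20·p_x − 12·p_y)/p_x, and y* = 12 + 0.75·(…)/p_y.
Discretionary income = 426 − 20·10 − 12·6 = 154; x* = 20 + 0.25·154/10 = 23.85; y* = 12 + 0.75·154/6 = 31.25.

x* = 23.85, y* = 31.25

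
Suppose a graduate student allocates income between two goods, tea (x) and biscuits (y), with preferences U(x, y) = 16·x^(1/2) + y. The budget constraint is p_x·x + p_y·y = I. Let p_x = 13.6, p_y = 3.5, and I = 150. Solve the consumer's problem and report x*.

Utility is quasi-linear in y; the FOC for x is 8/√x = p_x/p_y.
Thus x* = (8·p_y/p_x)² — independent of I — with the rest of income spent on y.
Plugging in: x* = (8·3.5/13.6)² = 4.2388.

x* = 4.2388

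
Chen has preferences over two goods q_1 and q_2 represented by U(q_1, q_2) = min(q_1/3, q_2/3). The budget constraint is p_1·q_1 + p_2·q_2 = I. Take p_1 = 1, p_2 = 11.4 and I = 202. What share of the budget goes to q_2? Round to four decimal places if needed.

share on q_2 = 0.9194

Leontief preferences: the optimum is at the kink where q_1/3 = q_2/3, i.e. q_2 = q_1.
Budget: p_1·q_1 + p_2·q_1 = I, so (3·p_1 + 3·p_2)·q_1 = 3·I.
Demand: q_1*(p_1,p_2,I) = 3·I/(3·p_1 + 3·p_2), q_2* = 3·I/(3·p_1 + 3·p_2).
Here 3·1 + 3·11.4 = 37.2, giving q_1* = 16.2903 and q_2* = 16.2903.
Expenditure on q_2: 11.4·16.2903 = 185.7097; share = 0.9194.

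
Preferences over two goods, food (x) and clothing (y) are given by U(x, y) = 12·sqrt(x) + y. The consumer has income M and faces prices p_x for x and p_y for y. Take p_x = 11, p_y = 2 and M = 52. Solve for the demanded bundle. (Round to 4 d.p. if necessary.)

x* = 1.1901, y* = 19.4545

Thus x* = (6·p_y/p_x)² — independent of M — with the rest of income spent on y.
Plugging in: x* = (6·2/11)² = 1.1901, y* = 19.4545.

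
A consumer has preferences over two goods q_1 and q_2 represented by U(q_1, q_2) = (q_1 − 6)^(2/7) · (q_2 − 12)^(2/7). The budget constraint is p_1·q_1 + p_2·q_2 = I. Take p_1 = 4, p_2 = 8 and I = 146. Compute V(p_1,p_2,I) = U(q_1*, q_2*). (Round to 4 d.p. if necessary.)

This is Cobb-Douglas in (q_1−6, q_2−12): tangency gives 2/7·p_2·(q_2−12) = 2/7·p_1·(q_1−6).
Substituting into the budget: q_1* = 6 + 0.5·(I − 6·p_1 − 12·p_2)/p_1, and q_2* = 12 + 0.5·(…)/p_2.
Discretionary income = 146 − 6·4 − 12·8 = 26; q_1* = 6 + 0.5·26/4 = 9.25; q_2* = 12 + 0.5·26/8 = 13.625.
Utility at the optimum: U(9.25, 13.625) = 1.6088.

V = 1.6088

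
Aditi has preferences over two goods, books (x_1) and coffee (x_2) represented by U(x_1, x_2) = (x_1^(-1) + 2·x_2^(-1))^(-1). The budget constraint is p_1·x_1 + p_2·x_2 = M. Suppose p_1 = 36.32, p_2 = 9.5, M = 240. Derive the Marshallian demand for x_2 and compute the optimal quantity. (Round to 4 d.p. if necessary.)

x_2* = 10.6032

From the CES first-order condition, (1/2)·(x_2/x_1)^(2) = p_1/p_2.
Hence x_2/x_1 = (2·p_1/p_2)^(1/(2)), i.e. raised to the 0.5 power.
Substitute x_2 = (x_2/x_1)·x_1 into the budget: x_1* = M/(p_1 + p_2·(x_2/x_1)).
Numerically x_2/x_1 = 2.765197, so x_1* = 240/(36.32 + 9.5·2.765197) = 3.8345 and x_2* = 2.765197·3.8345 = 10.6032.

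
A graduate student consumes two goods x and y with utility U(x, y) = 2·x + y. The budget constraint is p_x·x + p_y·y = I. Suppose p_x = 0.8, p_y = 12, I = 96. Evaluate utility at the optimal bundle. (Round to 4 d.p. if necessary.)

Perfect substitutes: compare marginal utility per dollar. 2/p_x vs 1/p_y → 2.5 vs 0.0833.
x gives more utility per dollar, so spend all income on x: x* = I/p_x, y* = 0.
Numerically: x* = 120, y* = 0.
Utility at the optimum: U(120, 0) = 240.

V = 240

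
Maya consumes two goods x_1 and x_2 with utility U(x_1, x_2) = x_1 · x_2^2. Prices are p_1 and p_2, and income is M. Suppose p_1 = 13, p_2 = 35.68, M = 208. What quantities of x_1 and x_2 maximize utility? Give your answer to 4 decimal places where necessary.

MU_x_1/MU_x_2 = (x_2)/(2·x_1); tangency sets this equal to p_1/p_2.
So p_2·x_2 = 2·p_1·x_1; combined with the budget, a share 1/3 of income goes to x_1.
Demand: x_1*(p_1,p_2,M) = 1/3·M/p_1 and x_2* = 2/3·M/p_2.
At p_1=13, p_2=35.68, M=208: x_1* = 1/3·208/13 = 5.3333, x_2* = 3.8864.

x_1* = 5.3333, x_2* = 3.8864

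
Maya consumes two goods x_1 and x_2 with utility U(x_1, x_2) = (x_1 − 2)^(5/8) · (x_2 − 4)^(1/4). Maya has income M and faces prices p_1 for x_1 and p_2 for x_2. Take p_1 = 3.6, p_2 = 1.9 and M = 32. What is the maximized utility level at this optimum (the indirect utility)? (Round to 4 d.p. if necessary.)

Let x_1' = x_1−2, x_2' = x_2−4. MRS = (5/2)·x_2'/x_1' = p_1/p_2.
Substituting into the budget: x_1* = 2 + 5/7·(M − 2·p_1 − 4·p_2)/p_1, and x_2* = 4 + 2/7·(…)/p_2.
Discretionary income = 32 − 2·3.6 − 4·1.9 = 17.2; x_1* = 2 + 5/7·17.2/3.6 = 5.4127; x_2* = 4 + 2/7·17.2/1.9 = 6.5865.
Utility at the optimum: U(5.4127, 6.5865) = 2.7313.

V = 2.7313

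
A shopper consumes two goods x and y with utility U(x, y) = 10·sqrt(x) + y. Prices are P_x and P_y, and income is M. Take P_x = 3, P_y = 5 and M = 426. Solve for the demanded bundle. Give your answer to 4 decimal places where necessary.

x* = 69.4444, y* = 43.5333

Set MRS = P_x/P_y: 5·x^(−1/2) = P_x/P_y.
Thus x* = (5·P_y/P_x)² — independent of M — with the rest of income spent on y.
Plugging in: x* = (5·5/3)² = 69.4444, y* = 43.5333.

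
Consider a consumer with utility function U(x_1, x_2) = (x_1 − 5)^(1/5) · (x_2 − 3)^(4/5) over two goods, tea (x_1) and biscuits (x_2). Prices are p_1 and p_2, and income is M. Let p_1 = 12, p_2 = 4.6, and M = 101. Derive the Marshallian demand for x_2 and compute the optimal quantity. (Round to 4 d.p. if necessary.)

Let x_1' = x_1−5, x_2' = x_2−3. MRS = (1/4)·x_2'/x_1' = p_1/p_2.
After buying the subsistence bundle (5, 3), a share 0.2 of the remaining income goes to x_1: x_1* = 5 + 0.2·(M − 5p_1 − 3p_2)/p_1.
Discretionary income = 101 − 5·12 − 3·4.6 = 27.2; x_2* = 3 + 0.8·27.2/4.6 = 7.7304.

x_2* = 7.7304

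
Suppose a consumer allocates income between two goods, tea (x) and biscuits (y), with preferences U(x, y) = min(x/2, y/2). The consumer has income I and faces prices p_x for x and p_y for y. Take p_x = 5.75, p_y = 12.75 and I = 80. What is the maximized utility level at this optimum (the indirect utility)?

Here 2·5.75 + 2·12.75 = 37, giving x* = 4.3243 and y* = 4.3243.
Utility at the optimum: U(4.3243, 4.3243) = 2.1622.

V = 2.1622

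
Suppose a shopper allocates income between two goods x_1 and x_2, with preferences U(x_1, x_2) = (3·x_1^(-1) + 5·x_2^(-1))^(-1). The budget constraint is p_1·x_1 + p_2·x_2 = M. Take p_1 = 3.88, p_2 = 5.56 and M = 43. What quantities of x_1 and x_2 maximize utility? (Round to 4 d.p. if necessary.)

x_1* = 4.3539, x_2* = 4.6955

Substitute x_2 = (x_2/x_1)·x_1 into the budget: x_1* = M/(p_1 + p_2·(x_2/x_1)).
Numerically x_2/x_1 = 1.078457, so x_1* = 43/(3.88 + 5.56·1.078457) = 4.3539 and x_2* = 1.078457·4.3539 = 4.6955.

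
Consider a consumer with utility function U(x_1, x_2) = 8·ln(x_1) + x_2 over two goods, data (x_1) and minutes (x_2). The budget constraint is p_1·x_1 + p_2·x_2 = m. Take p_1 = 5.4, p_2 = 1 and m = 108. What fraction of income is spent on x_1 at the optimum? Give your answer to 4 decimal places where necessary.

share on x_1 = 0.0741

Set MRS = p_1/p_2: (8/x_1)/1 = p_1/p_2.
So x_1*(p_1,p_2) = 8·p_2/p_1, independent of income; and x_2* = (m − 8·p_2)/p_2.
At the given prices: x_1* = 8·1/5.4 = 1.4815, and x_2* = 100.
Expenditure on x_1: 5.4·1.4815 = 8; share = 0.0741.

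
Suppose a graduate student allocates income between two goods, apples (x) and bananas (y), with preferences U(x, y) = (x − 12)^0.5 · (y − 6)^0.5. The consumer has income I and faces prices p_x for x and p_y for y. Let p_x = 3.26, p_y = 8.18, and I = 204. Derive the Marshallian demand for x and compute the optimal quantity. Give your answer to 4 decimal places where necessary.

x* = 29.7607

Let x' = x−12, y' = y−6. MRS = y'/x' = p_x/p_y.
Substituting into the budget: x* = 12 + 0.5·(I − 12·p_x − 6·p_y)/p_x, and y* = 6 + 0.5·(…)/p_y.
Discretionary income = 204 − 12·3.26 − 6·8.18 = 115.8; x* = 12 + 0.5·115.8/3.26 = 29.7607.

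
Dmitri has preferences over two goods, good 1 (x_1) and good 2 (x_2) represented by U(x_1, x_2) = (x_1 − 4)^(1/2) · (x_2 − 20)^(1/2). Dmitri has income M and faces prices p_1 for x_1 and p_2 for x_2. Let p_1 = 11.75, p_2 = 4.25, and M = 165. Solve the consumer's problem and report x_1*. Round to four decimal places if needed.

This is Cobb-Douglas in (x_1−4, x_2−20): tangency gives 0.5·p_2·(x_2−20) = 0.5·p_1·(x_1−4).
Substituting into the budget: x_1* = 4 + 0.5·(M − 4·p_1 − 20·p_2)/p_1, and x_2* = 20 + 0.5·(…)/p_2.
Discretionary income = 165 − 4·11.75 − 20·4.25 = 33; x_1* = 4 + 0.5·33/11.75 = 5.4043.

x_1* = 5.4043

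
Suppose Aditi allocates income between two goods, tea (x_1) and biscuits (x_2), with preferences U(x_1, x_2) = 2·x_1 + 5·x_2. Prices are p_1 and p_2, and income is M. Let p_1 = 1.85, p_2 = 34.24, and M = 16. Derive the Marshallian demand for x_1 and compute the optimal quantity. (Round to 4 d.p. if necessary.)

x_1* = 8.6486

Perfect substitutes: compare marginal utility per dollar. 2/p_1 vs 5/p_2 → 1.0811 vs 0.146.
x_1 gives more utility per dollar, so spend all income on x_1: x_1* = M/p_1, x_2* = 0.
Numerically: x_1* = 8.6486, x_2* = 0.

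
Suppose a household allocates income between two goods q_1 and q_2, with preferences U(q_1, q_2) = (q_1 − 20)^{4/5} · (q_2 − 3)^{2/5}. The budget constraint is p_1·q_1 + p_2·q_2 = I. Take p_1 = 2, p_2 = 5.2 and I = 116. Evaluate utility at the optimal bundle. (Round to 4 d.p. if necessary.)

V = 18.9801

MRS = 2·(q_2−3)/(q_1−20). Tangency with p_1/p_2 gives q_2−3 = (1/2)·(p_1/p_2)·(q_1−20).
Substituting into the budget: q_1* = 20 + 2/3·(I − 20·p_1 − 3·p_2)/p_1, and q_2* = 3 + 1/3·(…)/p_2.
Discretionary income = 116 − 20·2 − 3·5.2 = 60.4; q_1* = 20 + 2/3·60.4/2 = 40.1333; q_2* = 3 + 1/3·60.4/5.2 = 6.8718.
Utility at the optimum: U(40.1333, 6.8718) = 18.9801.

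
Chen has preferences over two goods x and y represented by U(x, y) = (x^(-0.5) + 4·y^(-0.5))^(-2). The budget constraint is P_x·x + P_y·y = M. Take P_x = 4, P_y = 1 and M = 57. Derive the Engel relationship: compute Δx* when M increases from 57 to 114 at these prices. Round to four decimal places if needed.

MU_x ∝ x^(-1.5), MU_y ∝ 4·y^(-1.5), so MRS = (1/4)·(y/x)^(1.5) = P_x/P_y.
Solve for the ratio: y/x = [4·P_x/P_y]^(2/3).
Substitute y = (y/x)·x into the budget: x* = M/(P_x + P_y·(y/x)).
Numerically y/x = 6.349604, so x* = 57/(4 + 1·6.349604) = 5.5075.
At M' = 114: x* = 11.0149. Change: 11.0149 − 5.5075 = 5.5075.

Δx* = 5.5075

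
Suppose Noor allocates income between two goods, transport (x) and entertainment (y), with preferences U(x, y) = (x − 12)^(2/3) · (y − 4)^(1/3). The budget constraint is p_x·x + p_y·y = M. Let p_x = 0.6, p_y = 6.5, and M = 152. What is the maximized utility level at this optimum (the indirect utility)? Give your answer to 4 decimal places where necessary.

Substituting into the budget: x* = 12 + 2/3·(M − 12·p_x − 4·p_y)/p_x, and y* = 4 + 1/3·(…)/p_y.
Discretionary income = 152 − 12·0.6 − 4·6.5 = 118.8; x* = 12 + 2/3·118.8/0.6 = 144; y* = 4 + 1/3·118.8/6.5 = 10.0923.
Utility at the optimum: U(144, 10.0923) = 47.3489.

V = 47.3489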